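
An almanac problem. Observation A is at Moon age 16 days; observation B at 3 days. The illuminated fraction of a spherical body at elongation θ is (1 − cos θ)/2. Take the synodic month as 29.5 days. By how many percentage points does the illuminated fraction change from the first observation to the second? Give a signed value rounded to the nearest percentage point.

-88 percentage points

First observation: θ = 360°·16/29.5 = 195.3°, so f = 0.982.
Second observation: θ = 36.6°, f = 0.099.
Δf = 0.099 − 0.982 = -0.884, i.e. -88 pp.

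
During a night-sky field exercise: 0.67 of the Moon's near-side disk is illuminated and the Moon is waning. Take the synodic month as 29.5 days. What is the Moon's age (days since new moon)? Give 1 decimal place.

Invert f = (1 − cos θ)/2 to get cos θ = 1 − 2(0.67) = -0.340, hence θ₀ = arccos -0.340 = 109.9°.
A waning Moon lies in 180°–360°, so θ = 360° − 109.9° = 250.1°.
At 360°/29.5 d per day, 250.1° corresponds to 20.50 days.

20.5 days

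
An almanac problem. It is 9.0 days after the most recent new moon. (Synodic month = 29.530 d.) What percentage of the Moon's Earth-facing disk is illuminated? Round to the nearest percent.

67%

Elongation θ = 360° × 9.0/29.530 ≈ 109.7°.
With cos θ = (-0.337), the lit fraction is (1 − (-0.337))/2 ≈ 0.669, so 67%.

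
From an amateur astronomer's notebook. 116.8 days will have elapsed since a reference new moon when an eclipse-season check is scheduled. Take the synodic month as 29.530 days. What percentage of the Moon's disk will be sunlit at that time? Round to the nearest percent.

116.8 d spans 3 complete synodic months (3 × 29.530 = 88.59 d) plus 28.21 d.
Phase angle: θ = 360°·(28.21 d)/(29.530 d) = 343.9°.
With cos θ = 0.961, the lit fraction is (1 − 0.961)/2 ≈ 0.020, so 2%.

2%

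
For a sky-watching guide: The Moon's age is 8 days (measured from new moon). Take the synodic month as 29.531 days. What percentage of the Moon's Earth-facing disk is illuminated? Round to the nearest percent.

57%

Phase angle: θ = 360°·(8 d)/(29.531 d) = 97.5°.
cos 97.5° = (-0.131), so f = (1 − (-0.131))/2 = 0.565, so 57%.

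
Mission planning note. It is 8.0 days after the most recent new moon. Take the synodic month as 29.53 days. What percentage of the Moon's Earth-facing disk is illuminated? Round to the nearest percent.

Phase angle: θ = 360°·(8.0 d)/(29.53 d) = 97.5°.
With cos θ = (-0.131), the lit fraction is (1 − (-0.131))/2 ≈ 0.566, so 57%.

57%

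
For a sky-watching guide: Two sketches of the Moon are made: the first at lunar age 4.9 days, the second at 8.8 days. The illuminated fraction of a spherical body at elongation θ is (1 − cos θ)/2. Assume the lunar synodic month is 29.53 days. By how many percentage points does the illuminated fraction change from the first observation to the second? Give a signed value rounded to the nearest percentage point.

θ₁ = 360° × 4.9/29.53 = 59.7°, f₁ = (1 − cos θ₁)/2 = 0.248.
θ₂ = 360° × 8.8/29.53 = 107.3°, f₂ = (1 − cos θ₂)/2 = 0.649.
Change = f₂ − f₁ = +0.401 → +40 percentage points.

+40 pp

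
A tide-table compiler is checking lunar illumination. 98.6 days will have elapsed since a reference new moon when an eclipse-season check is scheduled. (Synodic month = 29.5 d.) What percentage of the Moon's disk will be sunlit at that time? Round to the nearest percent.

77%

98.6 d spans 3 complete synodic months (3 × 29.5 = 88.50 d) plus 10.10 d.
Elongation θ = 360° × 10.10/29.5 ≈ 123.3°.
Illuminated fraction = (1 − cos 123.3°)/2 = (1 − (-0.548))/2 ≈ 0.774, so 77%.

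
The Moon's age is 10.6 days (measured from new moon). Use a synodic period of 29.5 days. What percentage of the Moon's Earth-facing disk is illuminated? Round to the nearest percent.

82%

Phase angle: θ = 360°·(10.6 d)/(29.5 d) = 129.4°.
cos 129.4° = (-0.634), so f = (1 − (-0.634))/2 = 0.817, so 82%.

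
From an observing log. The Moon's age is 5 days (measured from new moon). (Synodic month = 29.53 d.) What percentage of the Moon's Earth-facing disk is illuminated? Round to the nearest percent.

26%

Elongation θ = 360° × 5/29.53 ≈ 61.0°.
With cos θ = 0.485, the lit fraction is (1 − 0.485)/2 ≈ 0.257, so 26%.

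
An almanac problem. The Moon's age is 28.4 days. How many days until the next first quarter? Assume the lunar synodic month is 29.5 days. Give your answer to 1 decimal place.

8.5 days

First quarter occurs at elongation 90°, i.e. at age 29.5 × 90/360 = 7.375 d.
This lunation's first quarter (7.375 d) has passed, so add one period: 36.875 − 28.4 = 8.475 days.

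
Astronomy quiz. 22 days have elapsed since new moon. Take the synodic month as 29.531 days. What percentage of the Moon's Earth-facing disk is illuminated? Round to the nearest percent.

Phase angle: θ = 360°·(22 d)/(29.531 d) = 268.2°.
cos 268.2° = (-0.032), so f = (1 − (-0.032))/2 = 0.516, so 52%.

52%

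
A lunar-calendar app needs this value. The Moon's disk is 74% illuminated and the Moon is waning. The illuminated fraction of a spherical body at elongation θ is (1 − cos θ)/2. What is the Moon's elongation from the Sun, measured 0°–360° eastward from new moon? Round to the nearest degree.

241°

cos θ = 1 − 2f = -0.480, giving a principal value of 118.7°.
A waning Moon lies in 180°–360°, so θ = 360° − 118.7° = 241.3°.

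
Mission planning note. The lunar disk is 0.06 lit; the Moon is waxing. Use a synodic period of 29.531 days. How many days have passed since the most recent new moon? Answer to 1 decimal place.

cos θ = 1 − 2f = 0.880, giving a principal value of 28.4°.
Waxing ⇒ before full, so θ = 28.4°.
Age = 29.531 × 28.4°/360° ≈ 2.33 days.

2.3 days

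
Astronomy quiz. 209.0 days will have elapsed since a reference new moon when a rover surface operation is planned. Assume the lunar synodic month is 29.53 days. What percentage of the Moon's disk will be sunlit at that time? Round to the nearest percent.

6%

209.0/29.53 = 7.078 lunations, so 7 complete cycles and 2.29 d into the next.
The Moon has covered 2.29/29.53 of its cycle, so θ ≈ 360° × 2.29/29.53 = 27.9°.
With cos θ = 0.884, the lit fraction is (1 − 0.884)/2 ≈ 0.058, so 6%.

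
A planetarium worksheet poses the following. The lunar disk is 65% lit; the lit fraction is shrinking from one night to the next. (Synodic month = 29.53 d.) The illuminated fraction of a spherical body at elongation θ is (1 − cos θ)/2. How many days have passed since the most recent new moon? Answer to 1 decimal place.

Invert f = (1 − cos θ)/2 to get cos θ = 1 − 2(0.65) = -0.300, hence θ₀ = arccos -0.300 = 107.5°.
Waning ⇒ past full, so θ = 360° − 107.5° = 252.5°.
At 360°/29.53 d per day, 252.5° corresponds to 20.72 days.

20.7 days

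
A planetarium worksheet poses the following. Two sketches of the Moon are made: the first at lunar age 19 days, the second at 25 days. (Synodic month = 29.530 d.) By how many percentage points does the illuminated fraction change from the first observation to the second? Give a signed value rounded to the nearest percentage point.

-60 percentage points

θ₁ = 360° × 19/29.530 = 231.6°, f₁ = (1 − cos θ₁)/2 = 0.810.
θ₂ = 360° × 25/29.530 = 304.8°, f₂ = (1 − cos θ₂)/2 = 0.215.
Change = f₂ − f₁ = -0.596 → -60 percentage points.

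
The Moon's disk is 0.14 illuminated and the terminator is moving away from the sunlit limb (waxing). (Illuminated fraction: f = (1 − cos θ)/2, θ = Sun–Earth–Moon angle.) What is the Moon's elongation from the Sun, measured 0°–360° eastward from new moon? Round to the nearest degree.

Invert f = (1 − cos θ)/2 to get cos θ = 1 − 2(0.14) = 0.720, hence θ₀ = arccos 0.720 = 43.9°.
The Moon is waxing (0°–180°), so θ = 43.9° directly.

44°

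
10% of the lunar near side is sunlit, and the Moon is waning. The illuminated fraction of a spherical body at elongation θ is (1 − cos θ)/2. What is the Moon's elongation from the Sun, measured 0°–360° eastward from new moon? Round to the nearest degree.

From f = (1 − cos θ)/2: cos θ = 1 − 2×0.10 = 0.800; arccos → 36.9°.
Since the Moon is past full (waning), take the reflex angle: θ = 360° − 36.9° = 323.1°.

323°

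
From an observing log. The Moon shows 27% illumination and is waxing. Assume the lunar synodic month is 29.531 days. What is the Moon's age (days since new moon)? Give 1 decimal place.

From f = (1 − cos θ)/2: cos θ = 1 − 2×0.27 = 0.460; arccos → 62.6°.
The Moon is waxing (0°–180°), so θ = 62.6° directly.
That fraction of the synodic month is 62.6/360 × 29.531 d ≈ 5.14 d.

5.1 days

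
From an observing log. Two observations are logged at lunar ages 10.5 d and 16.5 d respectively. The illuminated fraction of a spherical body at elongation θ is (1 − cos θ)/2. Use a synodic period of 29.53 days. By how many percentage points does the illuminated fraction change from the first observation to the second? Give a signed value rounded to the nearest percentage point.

+16 pp

θ₁ = 360° × 10.5/29.53 = 128.0°, f₁ = (1 − cos θ₁)/2 = 0.808.
θ₂ = 360° × 16.5/29.53 = 201.2°, f₂ = (1 − cos θ₂)/2 = 0.966.
Change = f₂ − f₁ = +0.158 → +16 percentage points.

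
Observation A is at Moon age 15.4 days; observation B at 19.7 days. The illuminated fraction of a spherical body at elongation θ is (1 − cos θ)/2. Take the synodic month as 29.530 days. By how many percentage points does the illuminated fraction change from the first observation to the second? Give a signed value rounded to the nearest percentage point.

-25 percentage points

θ₁ = 360° × 15.4/29.530 = 187.7°, f₁ = (1 − cos θ₁)/2 = 0.995.
θ₂ = 360° × 19.7/29.530 = 240.2°, f₂ = (1 − cos θ₂)/2 = 0.749.
Change = f₂ − f₁ = -0.247 → -25 percentage points.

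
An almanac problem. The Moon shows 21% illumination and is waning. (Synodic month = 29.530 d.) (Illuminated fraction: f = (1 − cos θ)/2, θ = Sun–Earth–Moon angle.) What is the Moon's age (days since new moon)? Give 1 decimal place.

From f = (1 − cos θ)/2: cos θ = 1 − 2×0.21 = 0.580; arccos → 54.5°.
Waning ⇒ past full, so θ = 360° − 54.5° = 305.5°.
Age = 29.530 × 305.5°/360° ≈ 25.06 days.

25.1 days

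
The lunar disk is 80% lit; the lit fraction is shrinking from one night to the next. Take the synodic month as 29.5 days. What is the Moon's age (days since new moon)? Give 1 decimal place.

19.1 days

Invert f = (1 − cos θ)/2 to get cos θ = 1 − 2(0.80) = -0.600, hence θ₀ = arccos -0.600 = 126.9°.
Waning ⇒ past full, so θ = 360° − 126.9° = 233.1°.
That fraction of the synodic month is 233.1/360 × 29.5 d ≈ 19.10 d.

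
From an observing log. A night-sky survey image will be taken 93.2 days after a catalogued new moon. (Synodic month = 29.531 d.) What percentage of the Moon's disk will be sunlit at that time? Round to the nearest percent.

Reduce mod P: 93.2 − 3×29.531 = 4.61 d into the current lunation.
Phase angle: θ = 360°·(4.61 d)/(29.531 d) = 56.2°.
With cos θ = 0.557, the lit fraction is (1 − 0.557)/2 ≈ 0.222, so 22%.

22%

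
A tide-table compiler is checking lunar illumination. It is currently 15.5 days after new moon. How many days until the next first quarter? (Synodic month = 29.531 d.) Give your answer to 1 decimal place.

First quarter is 0.25 of the way through the cycle: age 0.25 × 29.531 = 7.383 d.
Already past this cycle's first quarter; the next is at 7.383 + 29.531 = 36.914 d, so 36.914 − 15.5 = 21.414 days.

21.4 days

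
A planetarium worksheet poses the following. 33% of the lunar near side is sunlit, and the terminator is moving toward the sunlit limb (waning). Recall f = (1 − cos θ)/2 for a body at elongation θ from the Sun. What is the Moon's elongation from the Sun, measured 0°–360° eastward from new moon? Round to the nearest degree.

290°

From f = (1 − cos θ)/2: cos θ = 1 − 2×0.33 = 0.340; arccos → 70.1°.
Since the Moon is past full (waning), take the reflex angle: θ = 360° − 70.1° = 289.9°.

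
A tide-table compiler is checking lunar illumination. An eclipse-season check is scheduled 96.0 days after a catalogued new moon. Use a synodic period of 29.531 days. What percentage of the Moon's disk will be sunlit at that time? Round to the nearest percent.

96.0 d spans 3 complete synodic months (3 × 29.531 = 88.59 d) plus 7.41 d.
Elongation θ = 360° × 7.41/29.531 ≈ 90.3°.
Illuminated fraction = (1 − cos 90.3°)/2 = (1 − (-0.005))/2 ≈ 0.503, so 50%.

50%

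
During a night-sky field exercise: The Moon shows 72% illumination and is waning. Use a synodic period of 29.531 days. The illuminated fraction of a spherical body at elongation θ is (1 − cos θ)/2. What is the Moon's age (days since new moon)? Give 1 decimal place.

cos θ = 1 − 2f = -0.440, giving a principal value of 116.1°.
Waning ⇒ past full, so θ = 360° − 116.1° = 243.9°.
At 360°/29.531 d per day, 243.9° corresponds to 20.01 days.

20.0 days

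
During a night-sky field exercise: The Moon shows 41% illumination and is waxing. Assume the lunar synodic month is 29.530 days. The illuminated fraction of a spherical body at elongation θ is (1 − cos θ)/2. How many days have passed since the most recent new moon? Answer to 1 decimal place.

6.5 days

cos θ = 1 − 2f = 0.180, giving a principal value of 79.6°.
Waxing ⇒ before full, so θ = 79.6°.
Age = 29.530 × 79.6°/360° ≈ 6.53 days.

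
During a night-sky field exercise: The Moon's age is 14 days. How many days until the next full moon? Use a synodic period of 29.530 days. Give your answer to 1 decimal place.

0.8 days

Full moon occurs at elongation 180°, i.e. at age 29.530 × 180/360 = 14.765 d.
That is 14.765 − 14 = 0.765 days ahead.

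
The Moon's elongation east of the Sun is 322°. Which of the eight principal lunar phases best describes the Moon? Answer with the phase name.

waning crescent

The waning crescent sector spans roughly 292°–338°; 322° falls inside it.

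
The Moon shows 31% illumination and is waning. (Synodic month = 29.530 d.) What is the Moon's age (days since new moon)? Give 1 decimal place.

24.0 days

From f = (1 − cos θ)/2: cos θ = 1 − 2×0.31 = 0.380; arccos → 67.7°.
Waning ⇒ past full, so θ = 360° − 67.7° = 292.3°.
Age = 29.530 × 292.3°/360° ≈ 23.98 days.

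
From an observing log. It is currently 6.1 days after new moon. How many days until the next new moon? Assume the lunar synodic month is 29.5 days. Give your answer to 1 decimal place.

One full lunation from the last new moon is 29.5 d; remaining = 29.5 − 6.1 = 23.400 d.

23.4 days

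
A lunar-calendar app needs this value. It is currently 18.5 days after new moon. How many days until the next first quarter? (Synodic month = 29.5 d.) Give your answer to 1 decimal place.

18.4 days

First quarter is 0.25 of the way through the cycle: age 0.25 × 29.5 = 7.375 d.
Already past this cycle's first quarter; the next is at 7.375 + 29.5 = 36.875 d, so 36.875 − 18.5 = 18.375 days.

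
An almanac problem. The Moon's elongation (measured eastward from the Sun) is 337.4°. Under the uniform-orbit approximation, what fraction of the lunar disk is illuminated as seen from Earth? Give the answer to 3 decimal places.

0.038

Half-versine of 337.4°: (1 − 0.923)/2 = 0.038.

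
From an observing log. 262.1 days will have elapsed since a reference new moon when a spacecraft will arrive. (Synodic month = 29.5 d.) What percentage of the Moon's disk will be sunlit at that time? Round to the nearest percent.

262.1/29.5 = 8.885 lunations, so 8 complete cycles and 26.10 d into the next.
Phase angle: θ = 360°·(26.10 d)/(29.5 d) = 318.5°.
cos 318.5° = 0.749, so f = (1 − 0.749)/2 = 0.125, so 13%.

13%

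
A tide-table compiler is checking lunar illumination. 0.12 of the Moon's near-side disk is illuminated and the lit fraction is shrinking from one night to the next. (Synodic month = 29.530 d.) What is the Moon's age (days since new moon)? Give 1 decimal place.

From f = (1 − cos θ)/2: cos θ = 1 − 2×0.12 = 0.760; arccos → 40.5°.
A waning Moon lies in 180°–360°, so θ = 360° − 40.5° = 319.5°.
That fraction of the synodic month is 319.5/360 × 29.530 d ≈ 26.20 d.

26.2 days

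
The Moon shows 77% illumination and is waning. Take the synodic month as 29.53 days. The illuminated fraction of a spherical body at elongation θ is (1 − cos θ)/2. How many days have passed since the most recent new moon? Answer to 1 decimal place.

From f = (1 − cos θ)/2: cos θ = 1 − 2×0.77 = -0.540; arccos → 122.7°.
Waning ⇒ past full, so θ = 360° − 122.7° = 237.3°.
That fraction of the synodic month is 237.3/360 × 29.53 d ≈ 19.47 d.

19.5 days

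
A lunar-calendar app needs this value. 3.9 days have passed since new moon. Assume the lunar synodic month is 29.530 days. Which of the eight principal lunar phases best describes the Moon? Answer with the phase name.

θ ≈ 360° × 3.9/29.530 = 48°, which falls in the waxing crescent sector.

waxing crescent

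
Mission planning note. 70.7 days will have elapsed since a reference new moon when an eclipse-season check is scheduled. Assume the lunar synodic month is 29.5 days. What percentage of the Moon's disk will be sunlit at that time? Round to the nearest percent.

70.7 d spans 2 complete synodic months (2 × 29.5 = 59.00 d) plus 11.70 d.
The Moon has covered 11.70/29.5 of its cycle, so θ ≈ 360° × 11.70/29.5 = 142.8°.
Illuminated fraction = (1 − cos 142.8°)/2 = (1 − (-0.796))/2 ≈ 0.898, so 90%.

90%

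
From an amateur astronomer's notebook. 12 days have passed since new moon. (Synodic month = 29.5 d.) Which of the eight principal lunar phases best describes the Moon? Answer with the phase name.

waxing gibbous

θ ≈ 360° × 12/29.5 = 146°, which falls in the waxing gibbous sector.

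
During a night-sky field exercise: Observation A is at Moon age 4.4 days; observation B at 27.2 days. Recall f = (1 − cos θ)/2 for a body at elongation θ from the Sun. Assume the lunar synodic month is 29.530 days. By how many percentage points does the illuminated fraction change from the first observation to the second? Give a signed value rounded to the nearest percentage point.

θ₁ = 360° × 4.4/29.530 = 53.6°, f₁ = (1 − cos θ₁)/2 = 0.204.
θ₂ = 360° × 27.2/29.530 = 331.6°, f₂ = (1 − cos θ₂)/2 = 0.060.
Change = f₂ − f₁ = -0.143 → -14 percentage points.

-14 percentage points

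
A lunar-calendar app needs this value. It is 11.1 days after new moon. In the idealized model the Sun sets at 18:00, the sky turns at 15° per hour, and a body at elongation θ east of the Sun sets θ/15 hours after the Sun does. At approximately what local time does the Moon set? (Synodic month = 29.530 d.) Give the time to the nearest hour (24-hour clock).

03:00

Elongation θ = 360° × 11.1/29.530 ≈ 135.3°.
At 15° of sky rotation per hour, 135.3° corresponds to a 9.02 h lag.
18:00 + 9.02 h ≈ 03:01 → 03:00 to the nearest hour.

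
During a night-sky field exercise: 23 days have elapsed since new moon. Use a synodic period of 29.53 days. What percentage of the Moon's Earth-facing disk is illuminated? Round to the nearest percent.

41%

Phase angle: θ = 360°·(23 d)/(29.53 d) = 280.4°.
Illuminated fraction = (1 − cos 280.4°)/2 = (1 − 0.180)/2 ≈ 0.410, so 41%.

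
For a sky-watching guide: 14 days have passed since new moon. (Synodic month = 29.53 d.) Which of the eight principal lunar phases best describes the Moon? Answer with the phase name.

At 14/29.53 of the cycle, θ ≈ 171° — the full moon range.

full moon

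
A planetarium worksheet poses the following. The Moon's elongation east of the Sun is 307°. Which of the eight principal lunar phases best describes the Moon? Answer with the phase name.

The waning crescent sector spans roughly 292°–338°; 307° falls inside it.

waning crescent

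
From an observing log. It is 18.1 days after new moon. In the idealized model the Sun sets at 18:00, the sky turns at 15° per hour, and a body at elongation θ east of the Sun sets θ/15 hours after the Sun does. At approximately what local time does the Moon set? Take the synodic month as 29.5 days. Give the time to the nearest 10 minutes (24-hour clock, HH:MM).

Elongation θ = 360° × 18.1/29.5 ≈ 220.9°.
Delay after the Sun = 220.9° / (15°/h) ≈ 14.73 h.
18:00 + 14.725 h ≈ 08:44 → 08:40 to the nearest ten minutes.

08:40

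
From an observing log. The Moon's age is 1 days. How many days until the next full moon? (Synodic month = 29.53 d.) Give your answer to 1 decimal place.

Full moon occurs at elongation 180°, i.e. at age 29.53 × 180/360 = 14.765 d.
That is 14.765 − 1 = 13.765 days ahead.

13.8 days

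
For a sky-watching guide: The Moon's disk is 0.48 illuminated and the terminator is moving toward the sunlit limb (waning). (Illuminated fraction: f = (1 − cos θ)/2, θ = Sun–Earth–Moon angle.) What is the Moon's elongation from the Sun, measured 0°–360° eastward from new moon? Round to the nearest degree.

cos θ = 1 − 2f = 0.040, giving a principal value of 87.7°.
Since the Moon is past full (waning), take the reflex angle: θ = 360° − 87.7° = 272.3°.

272°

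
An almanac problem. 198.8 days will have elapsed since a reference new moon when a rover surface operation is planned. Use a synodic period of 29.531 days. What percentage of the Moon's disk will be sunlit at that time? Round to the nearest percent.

198.8 d spans 6 complete synodic months (6 × 29.531 = 177.19 d) plus 21.61 d.
The Moon has covered 21.61/29.531 of its cycle, so θ ≈ 360° × 21.61/29.531 = 263.5°.
Illuminated fraction = (1 − cos 263.5°)/2 = (1 − (-0.113))/2 ≈ 0.557, so 56%.

56%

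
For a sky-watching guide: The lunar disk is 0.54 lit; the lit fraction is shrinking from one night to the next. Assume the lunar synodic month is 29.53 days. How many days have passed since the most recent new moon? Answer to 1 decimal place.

21.8 days

cos θ = 1 − 2f = -0.080, giving a principal value of 94.6°.
A waning Moon lies in 180°–360°, so θ = 360° − 94.6° = 265.4°.
At 360°/29.53 d per day, 265.4° corresponds to 21.77 days.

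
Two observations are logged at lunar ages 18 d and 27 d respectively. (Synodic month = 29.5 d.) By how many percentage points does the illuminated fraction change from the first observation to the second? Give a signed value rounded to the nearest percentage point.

θ₁ = 360° × 18/29.5 = 219.7°, f₁ = (1 − cos θ₁)/2 = 0.885.
θ₂ = 360° × 27/29.5 = 329.5°, f₂ = (1 − cos θ₂)/2 = 0.069.
Change = f₂ − f₁ = -0.816 → -82 percentage points.

-82 percentage points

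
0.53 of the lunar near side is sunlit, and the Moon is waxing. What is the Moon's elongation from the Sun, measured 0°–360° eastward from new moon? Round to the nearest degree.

93°

From f = (1 − cos θ)/2: cos θ = 1 − 2×0.53 = -0.060; arccos → 93.4°.
The Moon is waxing (0°–180°), so θ = 93.4° directly.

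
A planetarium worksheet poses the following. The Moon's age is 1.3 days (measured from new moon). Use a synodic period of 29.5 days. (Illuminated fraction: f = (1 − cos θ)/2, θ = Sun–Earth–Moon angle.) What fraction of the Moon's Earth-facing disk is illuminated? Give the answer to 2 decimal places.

Phase angle: θ = 360°·(1.3 d)/(29.5 d) = 15.9°.
cos 15.9° = 0.962, so f = (1 − 0.962)/2 = 0.019.

0.02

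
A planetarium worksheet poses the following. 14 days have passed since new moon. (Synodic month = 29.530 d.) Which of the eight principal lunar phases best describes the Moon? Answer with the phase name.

θ ≈ 360° × 14/29.530 = 171°, which falls in the full moon sector.

full moon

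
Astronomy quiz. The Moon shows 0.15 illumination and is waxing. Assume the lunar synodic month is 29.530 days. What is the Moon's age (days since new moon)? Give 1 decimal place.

cos θ = 1 − 2f = 0.700, giving a principal value of 45.6°.
Waxing ⇒ before full, so θ = 45.6°.
Age = 29.530 × 45.6°/360° ≈ 3.74 days.

3.7 days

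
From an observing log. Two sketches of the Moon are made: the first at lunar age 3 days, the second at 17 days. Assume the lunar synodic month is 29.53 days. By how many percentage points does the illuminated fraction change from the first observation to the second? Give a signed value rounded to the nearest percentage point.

+85 percentage points

First observation: θ = 360°·3/29.53 = 36.6°, so f = 0.098.
Second observation: θ = 207.2°, f = 0.945.
Δf = 0.945 − 0.098 = +0.846, i.e. +85 pp.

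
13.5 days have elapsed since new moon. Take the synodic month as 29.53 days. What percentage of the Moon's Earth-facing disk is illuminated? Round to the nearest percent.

The Moon has covered 13.5/29.53 of its cycle, so θ ≈ 360° × 13.5/29.53 = 164.6°.
With cos θ = (-0.964), the lit fraction is (1 − (-0.964))/2 ≈ 0.982, so 98%.

98%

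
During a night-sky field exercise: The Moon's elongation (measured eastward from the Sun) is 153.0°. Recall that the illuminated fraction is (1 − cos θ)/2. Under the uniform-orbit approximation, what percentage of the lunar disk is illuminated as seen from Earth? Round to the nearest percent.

Half-versine of 153.0°: (1 − (-0.891))/2 = 0.946, i.e. 95%.

95%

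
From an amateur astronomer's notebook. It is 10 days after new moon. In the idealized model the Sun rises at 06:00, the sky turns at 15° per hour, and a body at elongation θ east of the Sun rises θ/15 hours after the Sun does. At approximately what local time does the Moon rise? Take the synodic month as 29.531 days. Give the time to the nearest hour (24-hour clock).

Elongation θ = 360° × 10/29.531 ≈ 121.9°.
At 15° of sky rotation per hour, 121.9° corresponds to a 8.13 h lag.
06:00 + 8.13 h ≈ 14:08 → 14:00 to the nearest hour.

14:00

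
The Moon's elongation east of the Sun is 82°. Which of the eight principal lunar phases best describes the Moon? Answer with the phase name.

first quarter

82° lies in the first quarter sector of the 8-phase cycle.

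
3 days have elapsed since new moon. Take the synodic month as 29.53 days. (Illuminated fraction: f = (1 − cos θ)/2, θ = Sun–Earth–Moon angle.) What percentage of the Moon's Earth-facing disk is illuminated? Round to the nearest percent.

10%

Elongation θ = 360° × 3/29.53 ≈ 36.6°.
With cos θ = 0.803, the lit fraction is (1 − 0.803)/2 ≈ 0.098, so 10%.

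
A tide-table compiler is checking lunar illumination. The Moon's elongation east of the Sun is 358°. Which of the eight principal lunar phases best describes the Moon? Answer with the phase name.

358° lies in the new moon sector of the 8-phase cycle.

new moon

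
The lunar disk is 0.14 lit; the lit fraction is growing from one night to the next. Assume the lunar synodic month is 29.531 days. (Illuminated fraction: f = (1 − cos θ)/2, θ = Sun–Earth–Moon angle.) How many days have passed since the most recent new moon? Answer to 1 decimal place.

From f = (1 − cos θ)/2: cos θ = 1 − 2×0.14 = 0.720; arccos → 43.9°.
Before full moon the principal value applies: θ = 43.9°.
That fraction of the synodic month is 43.9/360 × 29.531 d ≈ 3.60 d.

3.6 days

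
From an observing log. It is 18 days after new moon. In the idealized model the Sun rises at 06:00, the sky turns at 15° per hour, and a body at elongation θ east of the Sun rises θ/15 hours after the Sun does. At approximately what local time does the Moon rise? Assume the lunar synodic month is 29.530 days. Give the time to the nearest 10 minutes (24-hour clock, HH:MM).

The Moon has covered 18/29.530 of its cycle, so θ ≈ 360° × 18/29.530 = 219.4°.
The Moon trails the Sun by θ/15 = 219.4/15 ≈ 14.63 hours.
06:00 + 14.629 h ≈ 20:38 → 20:40 to the nearest ten minutes.

20:40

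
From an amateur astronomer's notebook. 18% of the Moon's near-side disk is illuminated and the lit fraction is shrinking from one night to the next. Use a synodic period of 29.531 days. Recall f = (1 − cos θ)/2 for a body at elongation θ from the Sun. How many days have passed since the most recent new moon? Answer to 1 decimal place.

25.4 days

Invert f = (1 − cos θ)/2 to get cos θ = 1 − 2(0.18) = 0.640, hence θ₀ = arccos 0.640 = 50.2°.
Since the Moon is past full (waning), take the reflex angle: θ = 360° − 50.2° = 309.8°.
At 360°/29.531 d per day, 309.8° corresponds to 25.41 days.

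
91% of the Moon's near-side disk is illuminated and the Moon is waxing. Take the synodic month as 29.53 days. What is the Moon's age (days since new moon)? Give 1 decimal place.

Invert f = (1 − cos θ)/2 to get cos θ = 1 − 2(0.91) = -0.820, hence θ₀ = arccos -0.820 = 145.1°.
The Moon is waxing (0°–180°), so θ = 145.1° directly.
That fraction of the synodic month is 145.1/360 × 29.53 d ≈ 11.90 d.

11.9 days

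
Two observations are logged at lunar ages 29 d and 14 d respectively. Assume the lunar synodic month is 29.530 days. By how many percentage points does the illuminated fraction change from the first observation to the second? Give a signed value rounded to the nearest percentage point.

+99 pp

First observation: θ = 360°·29/29.530 = 353.5°, so f = 0.003.
Second observation: θ = 170.7°, f = 0.993.
Δf = 0.993 − 0.003 = +0.990, i.e. +99 pp.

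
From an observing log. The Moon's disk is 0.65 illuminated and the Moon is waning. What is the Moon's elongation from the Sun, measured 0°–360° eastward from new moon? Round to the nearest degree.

cos θ = 1 − 2f = -0.300, giving a principal value of 107.5°.
Waning ⇒ past full, so θ = 360° − 107.5° = 252.5°.

253°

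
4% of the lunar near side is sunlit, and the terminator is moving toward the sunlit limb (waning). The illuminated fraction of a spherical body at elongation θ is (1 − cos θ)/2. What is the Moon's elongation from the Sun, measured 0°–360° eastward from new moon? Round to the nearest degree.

337°

From f = (1 − cos θ)/2: cos θ = 1 − 2×0.04 = 0.920; arccos → 23.1°.
A waning Moon lies in 180°–360°, so θ = 360° − 23.1° = 336.9°.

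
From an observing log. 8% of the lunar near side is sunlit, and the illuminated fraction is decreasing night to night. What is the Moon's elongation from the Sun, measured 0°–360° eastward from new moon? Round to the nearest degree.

From f = (1 − cos θ)/2: cos θ = 1 − 2×0.08 = 0.840; arccos → 32.9°.
Since the Moon is past full (waning), take the reflex angle: θ = 360° − 32.9° = 327.1°.

327°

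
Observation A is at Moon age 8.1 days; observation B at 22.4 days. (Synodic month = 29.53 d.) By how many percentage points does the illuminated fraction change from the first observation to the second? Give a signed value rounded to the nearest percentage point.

-10 percentage points

First observation: θ = 360°·8.1/29.53 = 98.7°, so f = 0.576.
Second observation: θ = 273.1°, f = 0.473.
Δf = 0.473 − 0.576 = -0.103, i.e. -10 pp.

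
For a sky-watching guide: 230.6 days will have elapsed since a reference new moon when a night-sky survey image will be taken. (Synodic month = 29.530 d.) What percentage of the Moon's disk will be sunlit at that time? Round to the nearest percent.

Reduce mod P: 230.6 − 7×29.530 = 23.89 d into the current lunation.
The Moon has covered 23.89/29.530 of its cycle, so θ ≈ 360° × 23.89/29.530 = 291.2°.
cos 291.2° = 0.362, so f = (1 − 0.362)/2 = 0.319, so 32%.

32%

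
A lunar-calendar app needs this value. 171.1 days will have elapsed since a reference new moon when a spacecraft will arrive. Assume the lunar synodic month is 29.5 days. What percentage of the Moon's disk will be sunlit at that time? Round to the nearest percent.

35%

171.1/29.5 = 5.800 lunations, so 5 complete cycles and 23.60 d into the next.
Elongation θ = 360° × 23.60/29.5 ≈ 288.0°.
Illuminated fraction = (1 − cos 288.0°)/2 = (1 − 0.309)/2 ≈ 0.345, so 35%.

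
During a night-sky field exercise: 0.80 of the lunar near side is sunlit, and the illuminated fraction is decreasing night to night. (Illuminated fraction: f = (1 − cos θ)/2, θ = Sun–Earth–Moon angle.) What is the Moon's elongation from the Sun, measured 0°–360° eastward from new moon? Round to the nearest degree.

Invert f = (1 − cos θ)/2 to get cos θ = 1 − 2(0.80) = -0.600, hence θ₀ = arccos -0.600 = 126.9°.
A waning Moon lies in 180°–360°, so θ = 360° − 126.9° = 233.1°.

233°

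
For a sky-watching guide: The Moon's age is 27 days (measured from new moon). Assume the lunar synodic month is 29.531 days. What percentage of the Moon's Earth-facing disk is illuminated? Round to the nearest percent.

7%

Phase angle: θ = 360°·(27 d)/(29.531 d) = 329.1°.
Illuminated fraction = (1 − cos 329.1°)/2 = (1 − 0.858)/2 ≈ 0.071, so 7%.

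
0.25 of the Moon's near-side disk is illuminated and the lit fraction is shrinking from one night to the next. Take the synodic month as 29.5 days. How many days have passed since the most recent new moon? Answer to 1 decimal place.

From f = (1 − cos θ)/2: cos θ = 1 − 2×0.25 = 0.500; arccos → 60.0°.
A waning Moon lies in 180°–360°, so θ = 360° − 60.0° = 300.0°.
At 360°/29.5 d per day, 300.0° corresponds to 24.58 days.

24.6 days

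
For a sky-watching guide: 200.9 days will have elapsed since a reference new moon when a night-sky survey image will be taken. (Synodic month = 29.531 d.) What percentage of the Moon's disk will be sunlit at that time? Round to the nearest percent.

200.9 d spans 6 complete synodic months (6 × 29.531 = 177.19 d) plus 23.71 d.
Phase angle: θ = 360°·(23.71 d)/(29.531 d) = 289.1°.
With cos θ = 0.327, the lit fraction is (1 − 0.327)/2 ≈ 0.336, so 34%.

34%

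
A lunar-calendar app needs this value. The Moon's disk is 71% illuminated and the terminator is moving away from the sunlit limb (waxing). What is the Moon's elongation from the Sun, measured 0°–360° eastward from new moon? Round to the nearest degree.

cos θ = 1 − 2f = -0.420, giving a principal value of 114.8°.
The Moon is waxing (0°–180°), so θ = 114.8° directly.

115°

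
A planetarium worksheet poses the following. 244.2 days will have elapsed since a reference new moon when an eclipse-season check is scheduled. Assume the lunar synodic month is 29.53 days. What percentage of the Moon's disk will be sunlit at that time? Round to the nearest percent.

56%

Reduce mod P: 244.2 − 8×29.53 = 7.96 d into the current lunation.
The Moon has covered 7.96/29.53 of its cycle, so θ ≈ 360° × 7.96/29.53 = 97.0°.
cos 97.0° = (-0.123), so f = (1 − (-0.123))/2 = 0.561, so 56%.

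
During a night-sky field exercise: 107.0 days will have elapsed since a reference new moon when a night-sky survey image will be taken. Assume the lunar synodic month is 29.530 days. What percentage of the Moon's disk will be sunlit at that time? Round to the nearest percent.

107.0/29.530 = 3.623 lunations, so 3 complete cycles and 18.41 d into the next.
Phase angle: θ = 360°·(18.41 d)/(29.530 d) = 224.4°.
cos 224.4° = (-0.714), so f = (1 − (-0.714))/2 = 0.857, so 86%.

86%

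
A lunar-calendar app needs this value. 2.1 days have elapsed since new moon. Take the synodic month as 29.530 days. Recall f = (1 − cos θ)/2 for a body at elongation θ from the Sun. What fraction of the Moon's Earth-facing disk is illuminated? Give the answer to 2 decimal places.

Phase angle: θ = 360°·(2.1 d)/(29.530 d) = 25.6°.
cos 25.6° = 0.902, so f = (1 − 0.902)/2 = 0.049.

0.05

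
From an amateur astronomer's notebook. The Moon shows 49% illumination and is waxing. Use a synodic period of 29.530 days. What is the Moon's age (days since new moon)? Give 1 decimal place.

Invert f = (1 − cos θ)/2 to get cos θ = 1 − 2(0.49) = 0.020, hence θ₀ = arccos 0.020 = 88.9°.
The Moon is waxing (0°–180°), so θ = 88.9° directly.
At 360°/29.530 d per day, 88.9° corresponds to 7.29 days.

7.3 days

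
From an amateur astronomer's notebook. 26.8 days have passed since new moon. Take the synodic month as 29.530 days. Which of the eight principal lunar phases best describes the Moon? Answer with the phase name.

waning crescent

At 26.8/29.530 of the cycle, θ ≈ 327° — the waning crescent range.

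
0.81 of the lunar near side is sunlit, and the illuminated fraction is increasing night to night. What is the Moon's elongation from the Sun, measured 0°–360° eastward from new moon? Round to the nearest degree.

128°

Invert f = (1 − cos θ)/2 to get cos θ = 1 − 2(0.81) = -0.620, hence θ₀ = arccos -0.620 = 128.3°.
Before full moon the principal value applies: θ = 128.3°.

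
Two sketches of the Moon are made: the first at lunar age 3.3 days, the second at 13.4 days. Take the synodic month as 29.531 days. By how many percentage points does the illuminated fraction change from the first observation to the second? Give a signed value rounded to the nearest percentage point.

+86 pp

θ₁ = 360° × 3.3/29.531 = 40.2°, f₁ = (1 − cos θ₁)/2 = 0.118.
θ₂ = 360° × 13.4/29.531 = 163.4°, f₂ = (1 − cos θ₂)/2 = 0.979.
Change = f₂ − f₁ = +0.861 → +86 percentage points.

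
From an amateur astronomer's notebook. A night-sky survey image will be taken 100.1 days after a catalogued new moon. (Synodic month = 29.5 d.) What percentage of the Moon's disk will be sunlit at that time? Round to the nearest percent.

Reduce mod P: 100.1 − 3×29.5 = 11.60 d into the current lunation.
The Moon has covered 11.60/29.5 of its cycle, so θ ≈ 360° × 11.60/29.5 = 141.6°.
cos 141.6° = (-0.783), so f = (1 − (-0.783))/2 = 0.892, so 89%.

89%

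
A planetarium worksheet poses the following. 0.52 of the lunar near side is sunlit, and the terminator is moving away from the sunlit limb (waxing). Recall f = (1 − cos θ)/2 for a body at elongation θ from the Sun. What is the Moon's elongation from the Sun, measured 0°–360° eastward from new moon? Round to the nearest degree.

92°

Invert f = (1 − cos θ)/2 to get cos θ = 1 − 2(0.52) = -0.040, hence θ₀ = arccos -0.040 = 92.3°.
Before full moon the principal value applies: θ = 92.3°.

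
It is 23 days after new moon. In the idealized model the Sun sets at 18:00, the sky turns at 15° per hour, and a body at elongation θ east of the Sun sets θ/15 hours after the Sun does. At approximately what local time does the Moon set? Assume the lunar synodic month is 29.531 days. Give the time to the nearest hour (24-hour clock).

Elongation θ = 360° × 23/29.531 ≈ 280.4°.
Delay after the Sun = 280.4° / (15°/h) ≈ 18.69 h.
18:00 + 18.69 h ≈ 12:42 → 13:00 to the nearest hour.

13:00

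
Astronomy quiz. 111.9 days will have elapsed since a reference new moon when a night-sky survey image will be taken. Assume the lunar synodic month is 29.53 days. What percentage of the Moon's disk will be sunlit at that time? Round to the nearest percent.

Reduce mod P: 111.9 − 3×29.53 = 23.31 d into the current lunation.
Elongation θ = 360° × 23.31/29.53 ≈ 284.2°.
cos 284.2° = 0.245, so f = (1 − 0.245)/2 = 0.378, so 38%.

38%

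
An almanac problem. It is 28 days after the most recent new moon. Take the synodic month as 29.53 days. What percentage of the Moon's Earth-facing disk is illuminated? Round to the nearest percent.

3%

Phase angle: θ = 360°·(28 d)/(29.53 d) = 341.3°.
cos 341.3° = 0.947, so f = (1 − 0.947)/2 = 0.026, so 3%.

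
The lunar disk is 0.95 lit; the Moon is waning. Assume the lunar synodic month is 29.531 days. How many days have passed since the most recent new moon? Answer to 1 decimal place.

Invert f = (1 − cos θ)/2 to get cos θ = 1 − 2(0.95) = -0.900, hence θ₀ = arccos -0.900 = 154.2°.
Since the Moon is past full (waning), take the reflex angle: θ = 360° − 154.2° = 205.8°.
That fraction of the synodic month is 205.8/360 × 29.531 d ≈ 16.89 d.

16.9 days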